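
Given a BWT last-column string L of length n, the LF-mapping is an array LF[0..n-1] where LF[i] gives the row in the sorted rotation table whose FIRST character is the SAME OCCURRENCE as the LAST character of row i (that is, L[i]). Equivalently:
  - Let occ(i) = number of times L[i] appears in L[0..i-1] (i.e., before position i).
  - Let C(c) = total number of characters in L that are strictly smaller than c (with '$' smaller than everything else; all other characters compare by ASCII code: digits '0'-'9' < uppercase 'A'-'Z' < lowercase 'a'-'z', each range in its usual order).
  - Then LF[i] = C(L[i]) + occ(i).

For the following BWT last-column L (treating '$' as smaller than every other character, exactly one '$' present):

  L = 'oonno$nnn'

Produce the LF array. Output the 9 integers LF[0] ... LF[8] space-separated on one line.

Char counts: '$':1, 'n':5, 'o':3
C (first-col start): C('$')=0, C('n')=1, C('o')=6
L[0]='o': occ=0, LF[0]=C('o')+0=6+0=6
L[1]='o': occ=1, LF[1]=C('o')+1=6+1=7
L[2]='n': occ=0, LF[2]=C('n')+0=1+0=1
L[3]='n': occ=1, LF[3]=C('n')+1=1+1=2
L[4]='o': occ=2, LF[4]=C('o')+2=6+2=8
L[5]='$': occ=0, LF[5]=C('$')+0=0+0=0
L[6]='n': occ=2, LF[6]=C('n')+2=1+2=3
L[7]='n': occ=3, LF[7]=C('n')+3=1+3=4
L[8]='n': occ=4, LF[8]=C('n')+4=1+4=5

Answer: 6 7 1 2 8 0 3 4 5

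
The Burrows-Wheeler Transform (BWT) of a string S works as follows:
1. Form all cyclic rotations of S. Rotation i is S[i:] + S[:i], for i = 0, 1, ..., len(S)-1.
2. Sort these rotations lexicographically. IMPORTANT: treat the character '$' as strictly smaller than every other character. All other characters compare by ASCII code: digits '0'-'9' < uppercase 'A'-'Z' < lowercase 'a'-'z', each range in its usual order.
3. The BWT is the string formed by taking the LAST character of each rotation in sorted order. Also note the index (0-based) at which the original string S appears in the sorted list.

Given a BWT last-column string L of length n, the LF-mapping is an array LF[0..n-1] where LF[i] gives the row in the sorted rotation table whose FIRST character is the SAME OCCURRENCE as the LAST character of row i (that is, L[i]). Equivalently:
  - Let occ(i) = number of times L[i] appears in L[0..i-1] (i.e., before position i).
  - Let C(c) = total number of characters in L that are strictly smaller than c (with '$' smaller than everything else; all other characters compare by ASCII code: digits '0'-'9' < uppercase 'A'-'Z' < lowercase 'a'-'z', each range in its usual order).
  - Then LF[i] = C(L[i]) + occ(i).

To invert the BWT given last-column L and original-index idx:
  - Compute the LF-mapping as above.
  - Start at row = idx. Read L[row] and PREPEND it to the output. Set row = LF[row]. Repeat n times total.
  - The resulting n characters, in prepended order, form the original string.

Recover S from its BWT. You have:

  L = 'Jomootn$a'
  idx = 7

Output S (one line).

LF mapping: 1 5 3 6 7 8 4 0 2
Walk LF starting at row 7, prepending L[row]:
  step 1: row=7, L[7]='$', prepend. Next row=LF[7]=0
  step 2: row=0, L[0]='J', prepend. Next row=LF[0]=1
  step 3: row=1, L[1]='o', prepend. Next row=LF[1]=5
  step 4: row=5, L[5]='t', prepend. Next row=LF[5]=8
  step 5: row=8, L[8]='a', prepend. Next row=LF[8]=2
  step 6: row=2, L[2]='m', prepend. Next row=LF[2]=3
  step 7: row=3, L[3]='o', prepend. Next row=LF[3]=6
  step 8: row=6, L[6]='n', prepend. Next row=LF[6]=4
  step 9: row=4, L[4]='o', prepend. Next row=LF[4]=7
Reversed output: onomatoJ$

Answer: onomatoJ$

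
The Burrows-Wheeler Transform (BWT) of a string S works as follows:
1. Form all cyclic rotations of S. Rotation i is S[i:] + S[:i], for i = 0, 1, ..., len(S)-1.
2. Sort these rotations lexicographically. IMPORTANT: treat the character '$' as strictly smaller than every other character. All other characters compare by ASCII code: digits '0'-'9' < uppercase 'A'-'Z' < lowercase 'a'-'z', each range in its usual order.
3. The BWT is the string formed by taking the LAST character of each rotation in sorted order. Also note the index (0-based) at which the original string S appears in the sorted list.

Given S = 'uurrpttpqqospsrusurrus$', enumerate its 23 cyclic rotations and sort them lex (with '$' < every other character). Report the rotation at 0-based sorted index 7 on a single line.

All 23 rotations (rotation i = S[i:]+S[:i]):
  rot[0] = uurrpttpqqospsrusurrus$
  rot[1] = urrpttpqqospsrusurrus$u
  rot[2] = rrpttpqqospsrusurrus$uu
  rot[3] = rpttpqqospsrusurrus$uur
  rot[4] = pttpqqospsrusurrus$uurr
  rot[5] = ttpqqospsrusurrus$uurrp
  rot[6] = tpqqospsrusurrus$uurrpt
  rot[7] = pqqospsrusurrus$uurrptt
  rot[8] = qqospsrusurrus$uurrpttp
  rot[9] = qospsrusurrus$uurrpttpq
  rot[10] = ospsrusurrus$uurrpttpqq
  rot[11] = spsrusurrus$uurrpttpqqo
  rot[12] = psrusurrus$uurrpttpqqos
  rot[13] = srusurrus$uurrpttpqqosp
  rot[14] = rusurrus$uurrpttpqqosps
  rot[15] = usurrus$uurrpttpqqospsr
  rot[16] = surrus$uurrpttpqqospsru
  rot[17] = urrus$uurrpttpqqospsrus
  rot[18] = rrus$uurrpttpqqospsrusu
  rot[19] = rus$uurrpttpqqospsrusur
  rot[20] = us$uurrpttpqqospsrusurr
  rot[21] = s$uurrpttpqqospsrusurru
  rot[22] = $uurrpttpqqospsrusurrus
Sorted (with $ < everything):
  sorted[0] = $uurrpttpqqospsrusurrus
  sorted[1] = ospsrusurrus$uurrpttpqq
  sorted[2] = pqqospsrusurrus$uurrptt
  sorted[3] = psrusurrus$uurrpttpqqos
  sorted[4] = pttpqqospsrusurrus$uurr
  sorted[5] = qospsrusurrus$uurrpttpq
  sorted[6] = qqospsrusurrus$uurrpttp
  sorted[7] = rpttpqqospsrusurrus$uur
  sorted[8] = rrpttpqqospsrusurrus$uu
  sorted[9] = rrus$uurrpttpqqospsrusu
  sorted[10] = rus$uurrpttpqqospsrusur
  sorted[11] = rusurrus$uurrpttpqqosps
  sorted[12] = s$uurrpttpqqospsrusurru
  sorted[13] = spsrusurrus$uurrpttpqqo
  sorted[14] = srusurrus$uurrpttpqqosp
  sorted[15] = surrus$uurrpttpqqospsru
  sorted[16] = tpqqospsrusurrus$uurrpt
  sorted[17] = ttpqqospsrusurrus$uurrp
  sorted[18] = urrpttpqqospsrusurrus$u
  sorted[19] = urrus$uurrpttpqqospsrus
  sorted[20] = us$uurrpttpqqospsrusurr
  sorted[21] = usurrus$uurrpttpqqospsr
  sorted[22] = uurrpttpqqospsrusurrus$
sorted[7] = rpttpqqospsrusurrus$uur

Answer: rpttpqqospsrusurrus$uur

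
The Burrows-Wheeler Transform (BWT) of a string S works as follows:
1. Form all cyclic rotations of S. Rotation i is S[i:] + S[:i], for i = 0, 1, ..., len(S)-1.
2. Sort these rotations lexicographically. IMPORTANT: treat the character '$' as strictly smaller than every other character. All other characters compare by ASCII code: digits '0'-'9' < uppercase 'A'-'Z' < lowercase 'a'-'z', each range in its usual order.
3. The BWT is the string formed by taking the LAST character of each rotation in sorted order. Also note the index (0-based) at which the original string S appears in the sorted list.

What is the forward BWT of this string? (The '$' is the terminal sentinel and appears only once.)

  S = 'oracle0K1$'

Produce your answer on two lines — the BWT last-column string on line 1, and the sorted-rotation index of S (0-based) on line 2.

Answer: 1eK0ralc$o
8

Derivation:
All 10 rotations (rotation i = S[i:]+S[:i]):
  rot[0] = oracle0K1$
  rot[1] = racle0K1$o
  rot[2] = acle0K1$or
  rot[3] = cle0K1$ora
  rot[4] = le0K1$orac
  rot[5] = e0K1$oracl
  rot[6] = 0K1$oracle
  rot[7] = K1$oracle0
  rot[8] = 1$oracle0K
  rot[9] = $oracle0K1
Sorted (with $ < everything):
  sorted[0] = $oracle0K1  (last char: '1')
  sorted[1] = 0K1$oracle  (last char: 'e')
  sorted[2] = 1$oracle0K  (last char: 'K')
  sorted[3] = K1$oracle0  (last char: '0')
  sorted[4] = acle0K1$or  (last char: 'r')
  sorted[5] = cle0K1$ora  (last char: 'a')
  sorted[6] = e0K1$oracl  (last char: 'l')
  sorted[7] = le0K1$orac  (last char: 'c')
  sorted[8] = oracle0K1$  (last char: '$')
  sorted[9] = racle0K1$o  (last char: 'o')
Last column: 1eK0ralc$o
Original string S is at sorted index 8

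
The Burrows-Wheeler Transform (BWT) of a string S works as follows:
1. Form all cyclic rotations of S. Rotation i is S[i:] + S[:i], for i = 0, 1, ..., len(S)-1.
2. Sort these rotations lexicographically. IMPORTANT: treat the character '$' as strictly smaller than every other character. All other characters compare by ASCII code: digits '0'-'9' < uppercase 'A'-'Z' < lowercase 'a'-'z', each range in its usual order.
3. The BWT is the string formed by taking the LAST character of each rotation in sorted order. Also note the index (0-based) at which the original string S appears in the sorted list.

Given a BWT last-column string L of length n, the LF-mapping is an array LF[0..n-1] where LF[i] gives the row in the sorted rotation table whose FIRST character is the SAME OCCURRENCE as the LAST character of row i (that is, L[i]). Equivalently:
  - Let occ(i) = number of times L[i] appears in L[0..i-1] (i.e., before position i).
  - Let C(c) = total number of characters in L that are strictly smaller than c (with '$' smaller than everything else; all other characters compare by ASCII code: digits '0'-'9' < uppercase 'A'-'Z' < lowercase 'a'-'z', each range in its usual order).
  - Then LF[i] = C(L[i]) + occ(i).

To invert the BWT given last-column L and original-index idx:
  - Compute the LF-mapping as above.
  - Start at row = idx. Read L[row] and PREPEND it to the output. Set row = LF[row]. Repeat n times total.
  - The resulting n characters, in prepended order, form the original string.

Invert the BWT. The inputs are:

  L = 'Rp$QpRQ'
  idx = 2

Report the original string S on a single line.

LF mapping: 3 5 0 1 6 4 2
Walk LF starting at row 2, prepending L[row]:
  step 1: row=2, L[2]='$', prepend. Next row=LF[2]=0
  step 2: row=0, L[0]='R', prepend. Next row=LF[0]=3
  step 3: row=3, L[3]='Q', prepend. Next row=LF[3]=1
  step 4: row=1, L[1]='p', prepend. Next row=LF[1]=5
  step 5: row=5, L[5]='R', prepend. Next row=LF[5]=4
  step 6: row=4, L[4]='p', prepend. Next row=LF[4]=6
  step 7: row=6, L[6]='Q', prepend. Next row=LF[6]=2
Reversed output: QpRpQR$

Answer: QpRpQR$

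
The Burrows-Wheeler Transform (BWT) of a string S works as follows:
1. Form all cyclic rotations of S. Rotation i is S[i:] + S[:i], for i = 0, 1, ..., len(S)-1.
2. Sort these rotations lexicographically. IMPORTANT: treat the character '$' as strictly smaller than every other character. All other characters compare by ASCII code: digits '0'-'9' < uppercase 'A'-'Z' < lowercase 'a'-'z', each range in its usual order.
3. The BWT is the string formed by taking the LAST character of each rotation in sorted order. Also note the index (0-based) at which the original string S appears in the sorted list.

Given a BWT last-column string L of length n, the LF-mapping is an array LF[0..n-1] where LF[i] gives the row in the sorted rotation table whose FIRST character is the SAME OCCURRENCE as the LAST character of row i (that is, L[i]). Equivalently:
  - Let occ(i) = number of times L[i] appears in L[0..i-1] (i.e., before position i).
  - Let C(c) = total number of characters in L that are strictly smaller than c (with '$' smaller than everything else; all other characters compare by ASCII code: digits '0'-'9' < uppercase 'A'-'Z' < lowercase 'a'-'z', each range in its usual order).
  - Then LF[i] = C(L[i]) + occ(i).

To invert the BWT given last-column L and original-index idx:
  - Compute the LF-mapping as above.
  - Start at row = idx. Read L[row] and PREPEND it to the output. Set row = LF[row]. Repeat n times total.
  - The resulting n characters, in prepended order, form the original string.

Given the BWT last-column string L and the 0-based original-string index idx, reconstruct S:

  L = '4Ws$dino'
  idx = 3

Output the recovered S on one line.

LF mapping: 1 2 7 0 3 4 5 6
Walk LF starting at row 3, prepending L[row]:
  step 1: row=3, L[3]='$', prepend. Next row=LF[3]=0
  step 2: row=0, L[0]='4', prepend. Next row=LF[0]=1
  step 3: row=1, L[1]='W', prepend. Next row=LF[1]=2
  step 4: row=2, L[2]='s', prepend. Next row=LF[2]=7
  step 5: row=7, L[7]='o', prepend. Next row=LF[7]=6
  step 6: row=6, L[6]='n', prepend. Next row=LF[6]=5
  step 7: row=5, L[5]='i', prepend. Next row=LF[5]=4
  step 8: row=4, L[4]='d', prepend. Next row=LF[4]=3
Reversed output: dinosW4$

Answer: dinosW4$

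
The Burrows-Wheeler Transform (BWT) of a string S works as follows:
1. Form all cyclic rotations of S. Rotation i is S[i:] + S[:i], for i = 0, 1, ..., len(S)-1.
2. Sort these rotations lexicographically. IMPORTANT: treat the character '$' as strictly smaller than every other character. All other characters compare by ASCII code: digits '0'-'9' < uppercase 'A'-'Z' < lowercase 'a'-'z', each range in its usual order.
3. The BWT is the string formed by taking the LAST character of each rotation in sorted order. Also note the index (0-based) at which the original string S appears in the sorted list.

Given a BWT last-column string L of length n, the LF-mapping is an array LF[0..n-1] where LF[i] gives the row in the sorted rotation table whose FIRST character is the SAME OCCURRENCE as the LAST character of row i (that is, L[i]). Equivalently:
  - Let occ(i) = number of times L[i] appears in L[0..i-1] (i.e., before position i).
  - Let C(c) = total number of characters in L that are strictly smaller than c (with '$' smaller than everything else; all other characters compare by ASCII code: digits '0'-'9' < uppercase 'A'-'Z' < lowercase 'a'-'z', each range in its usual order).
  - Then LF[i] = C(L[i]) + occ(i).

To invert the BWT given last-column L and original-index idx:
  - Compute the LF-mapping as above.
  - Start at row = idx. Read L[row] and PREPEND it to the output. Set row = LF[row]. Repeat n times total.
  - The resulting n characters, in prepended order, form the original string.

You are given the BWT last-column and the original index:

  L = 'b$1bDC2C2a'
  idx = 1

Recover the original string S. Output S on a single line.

Answer: 12DCCab2b$

Derivation:
LF mapping: 8 0 1 9 6 4 2 5 3 7
Walk LF starting at row 1, prepending L[row]:
  step 1: row=1, L[1]='$', prepend. Next row=LF[1]=0
  step 2: row=0, L[0]='b', prepend. Next row=LF[0]=8
  step 3: row=8, L[8]='2', prepend. Next row=LF[8]=3
  step 4: row=3, L[3]='b', prepend. Next row=LF[3]=9
  step 5: row=9, L[9]='a', prepend. Next row=LF[9]=7
  step 6: row=7, L[7]='C', prepend. Next row=LF[7]=5
  step 7: row=5, L[5]='C', prepend. Next row=LF[5]=4
  step 8: row=4, L[4]='D', prepend. Next row=LF[4]=6
  step 9: row=6, L[6]='2', prepend. Next row=LF[6]=2
  step 10: row=2, L[2]='1', prepend. Next row=LF[2]=1
Reversed output: 12DCCab2b$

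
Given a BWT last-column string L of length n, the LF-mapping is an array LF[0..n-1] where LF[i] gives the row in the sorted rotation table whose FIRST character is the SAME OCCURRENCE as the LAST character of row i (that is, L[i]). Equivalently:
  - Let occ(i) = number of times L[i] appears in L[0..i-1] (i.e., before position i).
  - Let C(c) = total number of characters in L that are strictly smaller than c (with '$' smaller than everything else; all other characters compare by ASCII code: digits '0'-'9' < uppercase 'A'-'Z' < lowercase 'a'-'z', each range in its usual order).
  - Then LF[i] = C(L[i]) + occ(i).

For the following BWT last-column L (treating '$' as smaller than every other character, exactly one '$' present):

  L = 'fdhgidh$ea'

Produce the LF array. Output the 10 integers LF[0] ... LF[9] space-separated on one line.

Answer: 5 2 7 6 9 3 8 0 4 1

Derivation:
Char counts: '$':1, 'a':1, 'd':2, 'e':1, 'f':1, 'g':1, 'h':2, 'i':1
C (first-col start): C('$')=0, C('a')=1, C('d')=2, C('e')=4, C('f')=5, C('g')=6, C('h')=7, C('i')=9
L[0]='f': occ=0, LF[0]=C('f')+0=5+0=5
L[1]='d': occ=0, LF[1]=C('d')+0=2+0=2
L[2]='h': occ=0, LF[2]=C('h')+0=7+0=7
L[3]='g': occ=0, LF[3]=C('g')+0=6+0=6
L[4]='i': occ=0, LF[4]=C('i')+0=9+0=9
L[5]='d': occ=1, LF[5]=C('d')+1=2+1=3
L[6]='h': occ=1, LF[6]=C('h')+1=7+1=8
L[7]='$': occ=0, LF[7]=C('$')+0=0+0=0
L[8]='e': occ=0, LF[8]=C('e')+0=4+0=4
L[9]='a': occ=0, LF[9]=C('a')+0=1+0=1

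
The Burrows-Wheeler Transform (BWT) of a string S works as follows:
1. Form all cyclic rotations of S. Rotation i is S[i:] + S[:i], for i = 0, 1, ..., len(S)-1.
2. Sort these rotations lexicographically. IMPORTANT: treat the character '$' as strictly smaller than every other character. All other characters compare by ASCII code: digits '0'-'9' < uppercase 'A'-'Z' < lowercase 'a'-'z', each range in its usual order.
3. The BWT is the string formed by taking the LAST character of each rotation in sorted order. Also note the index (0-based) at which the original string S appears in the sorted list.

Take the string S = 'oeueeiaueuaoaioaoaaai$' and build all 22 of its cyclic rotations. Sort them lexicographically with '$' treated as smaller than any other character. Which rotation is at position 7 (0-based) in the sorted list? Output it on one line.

All 22 rotations (rotation i = S[i:]+S[:i]):
  rot[0] = oeueeiaueuaoaioaoaaai$
  rot[1] = eueeiaueuaoaioaoaaai$o
  rot[2] = ueeiaueuaoaioaoaaai$oe
  rot[3] = eeiaueuaoaioaoaaai$oeu
  rot[4] = eiaueuaoaioaoaaai$oeue
  rot[5] = iaueuaoaioaoaaai$oeuee
  rot[6] = aueuaoaioaoaaai$oeueei
  rot[7] = ueuaoaioaoaaai$oeueeia
  rot[8] = euaoaioaoaaai$oeueeiau
  rot[9] = uaoaioaoaaai$oeueeiaue
  rot[10] = aoaioaoaaai$oeueeiaueu
  rot[11] = oaioaoaaai$oeueeiaueua
  rot[12] = aioaoaaai$oeueeiaueuao
  rot[13] = ioaoaaai$oeueeiaueuaoa
  rot[14] = oaoaaai$oeueeiaueuaoai
  rot[15] = aoaaai$oeueeiaueuaoaio
  rot[16] = oaaai$oeueeiaueuaoaioa
  rot[17] = aaai$oeueeiaueuaoaioao
  rot[18] = aai$oeueeiaueuaoaioaoa
  rot[19] = ai$oeueeiaueuaoaioaoaa
  rot[20] = i$oeueeiaueuaoaioaoaaa
  rot[21] = $oeueeiaueuaoaioaoaaai
Sorted (with $ < everything):
  sorted[0] = $oeueeiaueuaoaioaoaaai
  sorted[1] = aaai$oeueeiaueuaoaioao
  sorted[2] = aai$oeueeiaueuaoaioaoa
  sorted[3] = ai$oeueeiaueuaoaioaoaa
  sorted[4] = aioaoaaai$oeueeiaueuao
  sorted[5] = aoaaai$oeueeiaueuaoaio
  sorted[6] = aoaioaoaaai$oeueeiaueu
  sorted[7] = aueuaoaioaoaaai$oeueei
  sorted[8] = eeiaueuaoaioaoaaai$oeu
  sorted[9] = eiaueuaoaioaoaaai$oeue
  sorted[10] = euaoaioaoaaai$oeueeiau
  sorted[11] = eueeiaueuaoaioaoaaai$o
  sorted[12] = i$oeueeiaueuaoaioaoaaa
  sorted[13] = iaueuaoaioaoaaai$oeuee
  sorted[14] = ioaoaaai$oeueeiaueuaoa
  sorted[15] = oaaai$oeueeiaueuaoaioa
  sorted[16] = oaioaoaaai$oeueeiaueua
  sorted[17] = oaoaaai$oeueeiaueuaoai
  sorted[18] = oeueeiaueuaoaioaoaaai$
  sorted[19] = uaoaioaoaaai$oeueeiaue
  sorted[20] = ueeiaueuaoaioaoaaai$oe
  sorted[21] = ueuaoaioaoaaai$oeueeia
sorted[7] = aueuaoaioaoaaai$oeueei

Answer: aueuaoaioaoaaai$oeueei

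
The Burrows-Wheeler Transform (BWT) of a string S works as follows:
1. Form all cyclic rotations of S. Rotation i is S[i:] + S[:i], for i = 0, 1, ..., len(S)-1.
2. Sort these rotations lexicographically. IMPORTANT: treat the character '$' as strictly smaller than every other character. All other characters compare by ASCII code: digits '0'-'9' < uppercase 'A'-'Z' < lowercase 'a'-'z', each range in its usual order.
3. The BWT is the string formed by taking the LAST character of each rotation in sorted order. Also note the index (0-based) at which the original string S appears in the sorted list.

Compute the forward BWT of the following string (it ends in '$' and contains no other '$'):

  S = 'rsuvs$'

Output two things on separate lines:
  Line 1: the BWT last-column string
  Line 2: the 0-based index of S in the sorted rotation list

Answer: s$vrsu
1

Derivation:
All 6 rotations (rotation i = S[i:]+S[:i]):
  rot[0] = rsuvs$
  rot[1] = suvs$r
  rot[2] = uvs$rs
  rot[3] = vs$rsu
  rot[4] = s$rsuv
  rot[5] = $rsuvs
Sorted (with $ < everything):
  sorted[0] = $rsuvs  (last char: 's')
  sorted[1] = rsuvs$  (last char: '$')
  sorted[2] = s$rsuv  (last char: 'v')
  sorted[3] = suvs$r  (last char: 'r')
  sorted[4] = uvs$rs  (last char: 's')
  sorted[5] = vs$rsu  (last char: 'u')
Last column: s$vrsu
Original string S is at sorted index 1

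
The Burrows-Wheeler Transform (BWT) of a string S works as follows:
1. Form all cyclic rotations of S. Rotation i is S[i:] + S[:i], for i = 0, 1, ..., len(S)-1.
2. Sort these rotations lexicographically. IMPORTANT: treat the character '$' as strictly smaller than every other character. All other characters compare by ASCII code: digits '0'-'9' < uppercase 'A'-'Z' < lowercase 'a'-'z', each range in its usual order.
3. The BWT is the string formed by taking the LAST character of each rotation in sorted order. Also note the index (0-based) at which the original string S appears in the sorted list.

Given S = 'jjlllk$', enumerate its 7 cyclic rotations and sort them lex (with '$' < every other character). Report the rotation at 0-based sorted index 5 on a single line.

All 7 rotations (rotation i = S[i:]+S[:i]):
  rot[0] = jjlllk$
  rot[1] = jlllk$j
  rot[2] = lllk$jj
  rot[3] = llk$jjl
  rot[4] = lk$jjll
  rot[5] = k$jjlll
  rot[6] = $jjlllk
Sorted (with $ < everything):
  sorted[0] = $jjlllk
  sorted[1] = jjlllk$
  sorted[2] = jlllk$j
  sorted[3] = k$jjlll
  sorted[4] = lk$jjll
  sorted[5] = llk$jjl
  sorted[6] = lllk$jj
sorted[5] = llk$jjl

Answer: llk$jjl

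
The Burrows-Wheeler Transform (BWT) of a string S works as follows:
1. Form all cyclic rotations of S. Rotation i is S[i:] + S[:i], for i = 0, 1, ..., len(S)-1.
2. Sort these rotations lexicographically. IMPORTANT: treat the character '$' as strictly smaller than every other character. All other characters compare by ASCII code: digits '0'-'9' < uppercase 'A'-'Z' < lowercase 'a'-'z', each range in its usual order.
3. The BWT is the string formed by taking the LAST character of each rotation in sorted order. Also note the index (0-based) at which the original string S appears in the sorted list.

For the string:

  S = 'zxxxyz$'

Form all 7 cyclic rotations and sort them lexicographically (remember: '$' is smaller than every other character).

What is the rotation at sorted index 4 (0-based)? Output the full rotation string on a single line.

All 7 rotations (rotation i = S[i:]+S[:i]):
  rot[0] = zxxxyz$
  rot[1] = xxxyz$z
  rot[2] = xxyz$zx
  rot[3] = xyz$zxx
  rot[4] = yz$zxxx
  rot[5] = z$zxxxy
  rot[6] = $zxxxyz
Sorted (with $ < everything):
  sorted[0] = $zxxxyz
  sorted[1] = xxxyz$z
  sorted[2] = xxyz$zx
  sorted[3] = xyz$zxx
  sorted[4] = yz$zxxx
  sorted[5] = z$zxxxy
  sorted[6] = zxxxyz$
sorted[4] = yz$zxxx

Answer: yz$zxxx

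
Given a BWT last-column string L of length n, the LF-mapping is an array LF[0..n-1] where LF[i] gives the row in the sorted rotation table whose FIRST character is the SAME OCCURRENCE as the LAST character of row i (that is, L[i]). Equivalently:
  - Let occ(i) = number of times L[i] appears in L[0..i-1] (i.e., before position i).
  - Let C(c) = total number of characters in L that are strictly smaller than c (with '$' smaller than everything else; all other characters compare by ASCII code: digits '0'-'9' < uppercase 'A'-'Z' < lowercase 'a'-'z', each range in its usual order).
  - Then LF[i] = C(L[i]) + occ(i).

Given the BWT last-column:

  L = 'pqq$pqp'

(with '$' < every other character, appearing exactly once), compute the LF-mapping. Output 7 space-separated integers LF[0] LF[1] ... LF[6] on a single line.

Answer: 1 4 5 0 2 6 3

Derivation:
Char counts: '$':1, 'p':3, 'q':3
C (first-col start): C('$')=0, C('p')=1, C('q')=4
L[0]='p': occ=0, LF[0]=C('p')+0=1+0=1
L[1]='q': occ=0, LF[1]=C('q')+0=4+0=4
L[2]='q': occ=1, LF[2]=C('q')+1=4+1=5
L[3]='$': occ=0, LF[3]=C('$')+0=0+0=0
L[4]='p': occ=1, LF[4]=C('p')+1=1+1=2
L[5]='q': occ=2, LF[5]=C('q')+2=4+2=6
L[6]='p': occ=2, LF[6]=C('p')+2=1+2=3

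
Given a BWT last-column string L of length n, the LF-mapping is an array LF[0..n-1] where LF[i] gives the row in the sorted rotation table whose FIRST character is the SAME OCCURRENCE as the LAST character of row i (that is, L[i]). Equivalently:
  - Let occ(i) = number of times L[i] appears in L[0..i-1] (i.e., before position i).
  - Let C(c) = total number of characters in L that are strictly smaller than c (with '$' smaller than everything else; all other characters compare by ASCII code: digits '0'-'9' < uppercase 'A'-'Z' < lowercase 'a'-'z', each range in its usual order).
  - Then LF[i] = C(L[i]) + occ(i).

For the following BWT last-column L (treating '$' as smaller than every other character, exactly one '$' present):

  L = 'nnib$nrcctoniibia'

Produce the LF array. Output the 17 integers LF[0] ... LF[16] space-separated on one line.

Char counts: '$':1, 'a':1, 'b':2, 'c':2, 'i':4, 'n':4, 'o':1, 'r':1, 't':1
C (first-col start): C('$')=0, C('a')=1, C('b')=2, C('c')=4, C('i')=6, C('n')=10, C('o')=14, C('r')=15, C('t')=16
L[0]='n': occ=0, LF[0]=C('n')+0=10+0=10
L[1]='n': occ=1, LF[1]=C('n')+1=10+1=11
L[2]='i': occ=0, LF[2]=C('i')+0=6+0=6
L[3]='b': occ=0, LF[3]=C('b')+0=2+0=2
L[4]='$': occ=0, LF[4]=C('$')+0=0+0=0
L[5]='n': occ=2, LF[5]=C('n')+2=10+2=12
L[6]='r': occ=0, LF[6]=C('r')+0=15+0=15
L[7]='c': occ=0, LF[7]=C('c')+0=4+0=4
L[8]='c': occ=1, LF[8]=C('c')+1=4+1=5
L[9]='t': occ=0, LF[9]=C('t')+0=16+0=16
L[10]='o': occ=0, LF[10]=C('o')+0=14+0=14
L[11]='n': occ=3, LF[11]=C('n')+3=10+3=13
L[12]='i': occ=1, LF[12]=C('i')+1=6+1=7
L[13]='i': occ=2, LF[13]=C('i')+2=6+2=8
L[14]='b': occ=1, LF[14]=C('b')+1=2+1=3
L[15]='i': occ=3, LF[15]=C('i')+3=6+3=9
L[16]='a': occ=0, LF[16]=C('a')+0=1+0=1

Answer: 10 11 6 2 0 12 15 4 5 16 14 13 7 8 3 9 1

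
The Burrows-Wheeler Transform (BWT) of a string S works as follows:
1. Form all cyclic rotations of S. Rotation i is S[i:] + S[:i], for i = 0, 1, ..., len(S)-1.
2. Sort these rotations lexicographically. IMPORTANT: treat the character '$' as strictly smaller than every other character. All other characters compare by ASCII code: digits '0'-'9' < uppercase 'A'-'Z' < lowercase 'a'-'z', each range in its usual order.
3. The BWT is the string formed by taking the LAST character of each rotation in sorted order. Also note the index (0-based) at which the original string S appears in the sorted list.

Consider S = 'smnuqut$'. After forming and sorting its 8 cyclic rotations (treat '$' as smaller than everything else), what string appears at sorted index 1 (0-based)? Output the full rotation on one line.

Answer: mnuqut$s

Derivation:
All 8 rotations (rotation i = S[i:]+S[:i]):
  rot[0] = smnuqut$
  rot[1] = mnuqut$s
  rot[2] = nuqut$sm
  rot[3] = uqut$smn
  rot[4] = qut$smnu
  rot[5] = ut$smnuq
  rot[6] = t$smnuqu
  rot[7] = $smnuqut
Sorted (with $ < everything):
  sorted[0] = $smnuqut
  sorted[1] = mnuqut$s
  sorted[2] = nuqut$sm
  sorted[3] = qut$smnu
  sorted[4] = smnuqut$
  sorted[5] = t$smnuqu
  sorted[6] = uqut$smn
  sorted[7] = ut$smnuq
sorted[1] = mnuqut$s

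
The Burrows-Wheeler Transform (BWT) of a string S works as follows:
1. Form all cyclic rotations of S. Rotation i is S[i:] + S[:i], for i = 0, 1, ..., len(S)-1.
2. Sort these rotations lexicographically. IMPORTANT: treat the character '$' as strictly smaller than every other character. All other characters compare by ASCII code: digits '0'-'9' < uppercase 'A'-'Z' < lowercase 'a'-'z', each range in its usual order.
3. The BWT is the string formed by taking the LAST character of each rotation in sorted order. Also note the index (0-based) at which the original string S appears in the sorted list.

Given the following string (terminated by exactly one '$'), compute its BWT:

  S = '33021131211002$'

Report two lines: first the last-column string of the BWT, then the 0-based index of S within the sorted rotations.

All 15 rotations (rotation i = S[i:]+S[:i]):
  rot[0] = 33021131211002$
  rot[1] = 3021131211002$3
  rot[2] = 021131211002$33
  rot[3] = 21131211002$330
  rot[4] = 1131211002$3302
  rot[5] = 131211002$33021
  rot[6] = 31211002$330211
  rot[7] = 1211002$3302113
  rot[8] = 211002$33021131
  rot[9] = 11002$330211312
  rot[10] = 1002$3302113121
  rot[11] = 002$33021131211
  rot[12] = 02$330211312110
  rot[13] = 2$3302113121100
  rot[14] = $33021131211002
Sorted (with $ < everything):
  sorted[0] = $33021131211002  (last char: '2')
  sorted[1] = 002$33021131211  (last char: '1')
  sorted[2] = 02$330211312110  (last char: '0')
  sorted[3] = 021131211002$33  (last char: '3')
  sorted[4] = 1002$3302113121  (last char: '1')
  sorted[5] = 11002$330211312  (last char: '2')
  sorted[6] = 1131211002$3302  (last char: '2')
  sorted[7] = 1211002$3302113  (last char: '3')
  sorted[8] = 131211002$33021  (last char: '1')
  sorted[9] = 2$3302113121100  (last char: '0')
  sorted[10] = 211002$33021131  (last char: '1')
  sorted[11] = 21131211002$330  (last char: '0')
  sorted[12] = 3021131211002$3  (last char: '3')
  sorted[13] = 31211002$330211  (last char: '1')
  sorted[14] = 33021131211002$  (last char: '$')
Last column: 21031223101031$
Original string S is at sorted index 14

Answer: 21031223101031$
14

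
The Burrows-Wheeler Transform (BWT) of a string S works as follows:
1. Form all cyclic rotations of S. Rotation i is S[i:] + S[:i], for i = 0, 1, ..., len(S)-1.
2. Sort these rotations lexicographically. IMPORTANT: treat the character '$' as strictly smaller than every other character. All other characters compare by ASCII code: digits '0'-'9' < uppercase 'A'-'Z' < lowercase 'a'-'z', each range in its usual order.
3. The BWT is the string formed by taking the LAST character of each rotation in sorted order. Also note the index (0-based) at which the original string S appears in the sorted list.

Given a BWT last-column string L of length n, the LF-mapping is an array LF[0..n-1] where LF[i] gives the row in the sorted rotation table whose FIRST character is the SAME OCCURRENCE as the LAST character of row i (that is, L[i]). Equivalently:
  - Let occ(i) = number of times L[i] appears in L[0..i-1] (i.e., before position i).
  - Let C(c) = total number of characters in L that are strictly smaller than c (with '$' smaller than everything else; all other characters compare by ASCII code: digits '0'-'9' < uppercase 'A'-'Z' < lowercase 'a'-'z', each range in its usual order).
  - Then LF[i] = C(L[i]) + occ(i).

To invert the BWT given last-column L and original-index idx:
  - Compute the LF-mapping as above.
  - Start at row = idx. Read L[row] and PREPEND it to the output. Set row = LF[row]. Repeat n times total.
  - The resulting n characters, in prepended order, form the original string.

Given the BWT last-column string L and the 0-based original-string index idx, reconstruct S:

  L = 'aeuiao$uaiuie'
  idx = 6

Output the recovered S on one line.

LF mapping: 1 4 10 6 2 9 0 11 3 7 12 8 5
Walk LF starting at row 6, prepending L[row]:
  step 1: row=6, L[6]='$', prepend. Next row=LF[6]=0
  step 2: row=0, L[0]='a', prepend. Next row=LF[0]=1
  step 3: row=1, L[1]='e', prepend. Next row=LF[1]=4
  step 4: row=4, L[4]='a', prepend. Next row=LF[4]=2
  step 5: row=2, L[2]='u', prepend. Next row=LF[2]=10
  step 6: row=10, L[10]='u', prepend. Next row=LF[10]=12
  step 7: row=12, L[12]='e', prepend. Next row=LF[12]=5
  step 8: row=5, L[5]='o', prepend. Next row=LF[5]=9
  step 9: row=9, L[9]='i', prepend. Next row=LF[9]=7
  step 10: row=7, L[7]='u', prepend. Next row=LF[7]=11
  step 11: row=11, L[11]='i', prepend. Next row=LF[11]=8
  step 12: row=8, L[8]='a', prepend. Next row=LF[8]=3
  step 13: row=3, L[3]='i', prepend. Next row=LF[3]=6
Reversed output: iaiuioeuuaea$

Answer: iaiuioeuuaea$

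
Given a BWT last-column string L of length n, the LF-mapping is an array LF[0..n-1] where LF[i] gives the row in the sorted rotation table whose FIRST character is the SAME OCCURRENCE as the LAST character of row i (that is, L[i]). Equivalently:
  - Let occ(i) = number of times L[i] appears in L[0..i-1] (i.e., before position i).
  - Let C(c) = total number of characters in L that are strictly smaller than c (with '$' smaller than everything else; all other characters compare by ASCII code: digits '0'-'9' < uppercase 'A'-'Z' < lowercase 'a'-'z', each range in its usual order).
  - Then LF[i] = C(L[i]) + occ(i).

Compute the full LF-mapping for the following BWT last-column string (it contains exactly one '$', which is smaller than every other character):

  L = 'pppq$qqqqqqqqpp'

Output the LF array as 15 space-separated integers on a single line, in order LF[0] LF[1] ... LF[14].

Answer: 1 2 3 6 0 7 8 9 10 11 12 13 14 4 5

Derivation:
Char counts: '$':1, 'p':5, 'q':9
C (first-col start): C('$')=0, C('p')=1, C('q')=6
L[0]='p': occ=0, LF[0]=C('p')+0=1+0=1
L[1]='p': occ=1, LF[1]=C('p')+1=1+1=2
L[2]='p': occ=2, LF[2]=C('p')+2=1+2=3
L[3]='q': occ=0, LF[3]=C('q')+0=6+0=6
L[4]='$': occ=0, LF[4]=C('$')+0=0+0=0
L[5]='q': occ=1, LF[5]=C('q')+1=6+1=7
L[6]='q': occ=2, LF[6]=C('q')+2=6+2=8
L[7]='q': occ=3, LF[7]=C('q')+3=6+3=9
L[8]='q': occ=4, LF[8]=C('q')+4=6+4=10
L[9]='q': occ=5, LF[9]=C('q')+5=6+5=11
L[10]='q': occ=6, LF[10]=C('q')+6=6+6=12
L[11]='q': occ=7, LF[11]=C('q')+7=6+7=13
L[12]='q': occ=8, LF[12]=C('q')+8=6+8=14
L[13]='p': occ=3, LF[13]=C('p')+3=1+3=4
L[14]='p': occ=4, LF[14]=C('p')+4=1+4=5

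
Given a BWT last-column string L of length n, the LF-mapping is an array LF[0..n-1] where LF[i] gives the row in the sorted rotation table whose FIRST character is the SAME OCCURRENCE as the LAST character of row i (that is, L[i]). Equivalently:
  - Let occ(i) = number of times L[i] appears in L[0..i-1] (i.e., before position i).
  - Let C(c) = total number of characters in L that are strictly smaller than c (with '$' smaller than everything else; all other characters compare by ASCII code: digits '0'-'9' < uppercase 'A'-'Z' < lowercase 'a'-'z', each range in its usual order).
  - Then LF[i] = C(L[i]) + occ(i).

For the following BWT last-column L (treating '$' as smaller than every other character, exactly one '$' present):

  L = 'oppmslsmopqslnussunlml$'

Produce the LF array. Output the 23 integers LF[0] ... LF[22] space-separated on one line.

Answer: 10 12 13 5 16 1 17 6 11 14 15 18 2 8 21 19 20 22 9 3 7 4 0

Derivation:
Char counts: '$':1, 'l':4, 'm':3, 'n':2, 'o':2, 'p':3, 'q':1, 's':5, 'u':2
C (first-col start): C('$')=0, C('l')=1, C('m')=5, C('n')=8, C('o')=10, C('p')=12, C('q')=15, C('s')=16, C('u')=21
L[0]='o': occ=0, LF[0]=C('o')+0=10+0=10
L[1]='p': occ=0, LF[1]=C('p')+0=12+0=12
L[2]='p': occ=1, LF[2]=C('p')+1=12+1=13
L[3]='m': occ=0, LF[3]=C('m')+0=5+0=5
L[4]='s': occ=0, LF[4]=C('s')+0=16+0=16
L[5]='l': occ=0, LF[5]=C('l')+0=1+0=1
L[6]='s': occ=1, LF[6]=C('s')+1=16+1=17
L[7]='m': occ=1, LF[7]=C('m')+1=5+1=6
L[8]='o': occ=1, LF[8]=C('o')+1=10+1=11
L[9]='p': occ=2, LF[9]=C('p')+2=12+2=14
L[10]='q': occ=0, LF[10]=C('q')+0=15+0=15
L[11]='s': occ=2, LF[11]=C('s')+2=16+2=18
L[12]='l': occ=1, LF[12]=C('l')+1=1+1=2
L[13]='n': occ=0, LF[13]=C('n')+0=8+0=8
L[14]='u': occ=0, LF[14]=C('u')+0=21+0=21
L[15]='s': occ=3, LF[15]=C('s')+3=16+3=19
L[16]='s': occ=4, LF[16]=C('s')+4=16+4=20
L[17]='u': occ=1, LF[17]=C('u')+1=21+1=22
L[18]='n': occ=1, LF[18]=C('n')+1=8+1=9
L[19]='l': occ=2, LF[19]=C('l')+2=1+2=3
L[20]='m': occ=2, LF[20]=C('m')+2=5+2=7
L[21]='l': occ=3, LF[21]=C('l')+3=1+3=4
L[22]='$': occ=0, LF[22]=C('$')+0=0+0=0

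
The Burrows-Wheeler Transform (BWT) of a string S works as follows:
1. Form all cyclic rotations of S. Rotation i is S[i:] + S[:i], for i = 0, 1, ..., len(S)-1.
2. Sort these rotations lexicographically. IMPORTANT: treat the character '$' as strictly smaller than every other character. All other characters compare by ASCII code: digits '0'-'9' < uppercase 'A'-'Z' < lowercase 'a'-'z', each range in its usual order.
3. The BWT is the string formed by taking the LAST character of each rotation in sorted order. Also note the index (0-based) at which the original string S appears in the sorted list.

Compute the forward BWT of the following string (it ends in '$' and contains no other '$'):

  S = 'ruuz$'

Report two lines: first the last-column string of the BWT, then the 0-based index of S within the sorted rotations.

All 5 rotations (rotation i = S[i:]+S[:i]):
  rot[0] = ruuz$
  rot[1] = uuz$r
  rot[2] = uz$ru
  rot[3] = z$ruu
  rot[4] = $ruuz
Sorted (with $ < everything):
  sorted[0] = $ruuz  (last char: 'z')
  sorted[1] = ruuz$  (last char: '$')
  sorted[2] = uuz$r  (last char: 'r')
  sorted[3] = uz$ru  (last char: 'u')
  sorted[4] = z$ruu  (last char: 'u')
Last column: z$ruu
Original string S is at sorted index 1

Answer: z$ruu
1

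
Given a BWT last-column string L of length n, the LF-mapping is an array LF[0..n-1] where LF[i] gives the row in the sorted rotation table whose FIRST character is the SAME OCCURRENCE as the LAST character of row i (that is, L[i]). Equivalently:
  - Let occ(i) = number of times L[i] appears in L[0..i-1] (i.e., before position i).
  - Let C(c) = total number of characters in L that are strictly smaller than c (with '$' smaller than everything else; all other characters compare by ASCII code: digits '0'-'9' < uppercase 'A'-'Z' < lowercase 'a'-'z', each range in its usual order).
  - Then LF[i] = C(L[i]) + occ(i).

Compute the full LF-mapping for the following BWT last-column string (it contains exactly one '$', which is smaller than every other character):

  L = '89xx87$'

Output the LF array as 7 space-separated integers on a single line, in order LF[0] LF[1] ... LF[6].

Char counts: '$':1, '7':1, '8':2, '9':1, 'x':2
C (first-col start): C('$')=0, C('7')=1, C('8')=2, C('9')=4, C('x')=5
L[0]='8': occ=0, LF[0]=C('8')+0=2+0=2
L[1]='9': occ=0, LF[1]=C('9')+0=4+0=4
L[2]='x': occ=0, LF[2]=C('x')+0=5+0=5
L[3]='x': occ=1, LF[3]=C('x')+1=5+1=6
L[4]='8': occ=1, LF[4]=C('8')+1=2+1=3
L[5]='7': occ=0, LF[5]=C('7')+0=1+0=1
L[6]='$': occ=0, LF[6]=C('$')+0=0+0=0

Answer: 2 4 5 6 3 1 0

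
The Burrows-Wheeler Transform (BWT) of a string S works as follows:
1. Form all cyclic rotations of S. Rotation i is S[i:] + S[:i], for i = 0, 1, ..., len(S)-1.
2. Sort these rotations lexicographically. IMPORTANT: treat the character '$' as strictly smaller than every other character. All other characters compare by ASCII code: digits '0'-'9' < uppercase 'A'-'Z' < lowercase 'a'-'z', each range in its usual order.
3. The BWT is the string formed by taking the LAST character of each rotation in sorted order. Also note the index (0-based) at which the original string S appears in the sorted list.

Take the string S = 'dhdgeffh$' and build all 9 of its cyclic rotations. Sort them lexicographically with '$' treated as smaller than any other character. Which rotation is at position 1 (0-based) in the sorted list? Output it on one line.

All 9 rotations (rotation i = S[i:]+S[:i]):
  rot[0] = dhdgeffh$
  rot[1] = hdgeffh$d
  rot[2] = dgeffh$dh
  rot[3] = geffh$dhd
  rot[4] = effh$dhdg
  rot[5] = ffh$dhdge
  rot[6] = fh$dhdgef
  rot[7] = h$dhdgeff
  rot[8] = $dhdgeffh
Sorted (with $ < everything):
  sorted[0] = $dhdgeffh
  sorted[1] = dgeffh$dh
  sorted[2] = dhdgeffh$
  sorted[3] = effh$dhdg
  sorted[4] = ffh$dhdge
  sorted[5] = fh$dhdgef
  sorted[6] = geffh$dhd
  sorted[7] = h$dhdgeff
  sorted[8] = hdgeffh$d
sorted[1] = dgeffh$dh

Answer: dgeffh$dh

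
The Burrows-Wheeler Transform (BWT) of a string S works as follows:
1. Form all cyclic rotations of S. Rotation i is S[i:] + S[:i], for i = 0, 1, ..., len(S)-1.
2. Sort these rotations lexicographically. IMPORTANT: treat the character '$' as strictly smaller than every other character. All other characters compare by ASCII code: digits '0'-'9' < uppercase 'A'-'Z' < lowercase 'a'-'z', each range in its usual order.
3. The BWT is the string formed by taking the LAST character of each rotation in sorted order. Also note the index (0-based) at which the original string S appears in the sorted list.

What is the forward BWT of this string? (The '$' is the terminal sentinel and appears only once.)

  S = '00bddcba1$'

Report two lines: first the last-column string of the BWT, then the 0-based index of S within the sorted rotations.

All 10 rotations (rotation i = S[i:]+S[:i]):
  rot[0] = 00bddcba1$
  rot[1] = 0bddcba1$0
  rot[2] = bddcba1$00
  rot[3] = ddcba1$00b
  rot[4] = dcba1$00bd
  rot[5] = cba1$00bdd
  rot[6] = ba1$00bddc
  rot[7] = a1$00bddcb
  rot[8] = 1$00bddcba
  rot[9] = $00bddcba1
Sorted (with $ < everything):
  sorted[0] = $00bddcba1  (last char: '1')
  sorted[1] = 00bddcba1$  (last char: '$')
  sorted[2] = 0bddcba1$0  (last char: '0')
  sorted[3] = 1$00bddcba  (last char: 'a')
  sorted[4] = a1$00bddcb  (last char: 'b')
  sorted[5] = ba1$00bddc  (last char: 'c')
  sorted[6] = bddcba1$00  (last char: '0')
  sorted[7] = cba1$00bdd  (last char: 'd')
  sorted[8] = dcba1$00bd  (last char: 'd')
  sorted[9] = ddcba1$00b  (last char: 'b')
Last column: 1$0abc0ddb
Original string S is at sorted index 1

Answer: 1$0abc0ddb
1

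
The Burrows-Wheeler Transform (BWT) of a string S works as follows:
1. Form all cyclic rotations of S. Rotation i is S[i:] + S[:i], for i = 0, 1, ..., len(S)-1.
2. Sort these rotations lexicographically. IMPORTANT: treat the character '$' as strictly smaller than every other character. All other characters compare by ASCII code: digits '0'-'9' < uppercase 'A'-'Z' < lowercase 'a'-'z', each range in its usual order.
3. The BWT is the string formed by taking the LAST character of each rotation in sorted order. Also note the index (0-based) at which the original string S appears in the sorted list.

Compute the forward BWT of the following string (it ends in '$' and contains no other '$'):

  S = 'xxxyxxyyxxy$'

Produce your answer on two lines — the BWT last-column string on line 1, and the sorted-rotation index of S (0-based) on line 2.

All 12 rotations (rotation i = S[i:]+S[:i]):
  rot[0] = xxxyxxyyxxy$
  rot[1] = xxyxxyyxxy$x
  rot[2] = xyxxyyxxy$xx
  rot[3] = yxxyyxxy$xxx
  rot[4] = xxyyxxy$xxxy
  rot[5] = xyyxxy$xxxyx
  rot[6] = yyxxy$xxxyxx
  rot[7] = yxxy$xxxyxxy
  rot[8] = xxy$xxxyxxyy
  rot[9] = xy$xxxyxxyyx
  rot[10] = y$xxxyxxyyxx
  rot[11] = $xxxyxxyyxxy
Sorted (with $ < everything):
  sorted[0] = $xxxyxxyyxxy  (last char: 'y')
  sorted[1] = xxxyxxyyxxy$  (last char: '$')
  sorted[2] = xxy$xxxyxxyy  (last char: 'y')
  sorted[3] = xxyxxyyxxy$x  (last char: 'x')
  sorted[4] = xxyyxxy$xxxy  (last char: 'y')
  sorted[5] = xy$xxxyxxyyx  (last char: 'x')
  sorted[6] = xyxxyyxxy$xx  (last char: 'x')
  sorted[7] = xyyxxy$xxxyx  (last char: 'x')
  sorted[8] = y$xxxyxxyyxx  (last char: 'x')
  sorted[9] = yxxy$xxxyxxy  (last char: 'y')
  sorted[10] = yxxyyxxy$xxx  (last char: 'x')
  sorted[11] = yyxxy$xxxyxx  (last char: 'x')
Last column: y$yxyxxxxyxx
Original string S is at sorted index 1

Answer: y$yxyxxxxyxx
1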